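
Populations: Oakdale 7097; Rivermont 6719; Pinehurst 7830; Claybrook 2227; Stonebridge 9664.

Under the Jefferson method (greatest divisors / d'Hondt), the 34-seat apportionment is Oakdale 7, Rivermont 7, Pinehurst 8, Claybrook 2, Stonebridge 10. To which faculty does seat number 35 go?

Priority for the next seat is population ÷ (current seats + 1).
Priorities: Oakdale 887.125, Rivermont 839.875, Pinehurst 870.000, Claybrook 742.333, Stonebridge 878.545.
Highest priority: Oakdale.

Oakdale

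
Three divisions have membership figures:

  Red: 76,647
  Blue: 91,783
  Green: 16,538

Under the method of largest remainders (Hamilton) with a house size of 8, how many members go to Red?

3

Total 184968; standard divisor 184968/8 = 23121.
Standard quotas: Red 3.3150, Blue 3.9697, Green 0.7153.
Lower quotas: Red 3, Blue 3, Green 0 (sum 6, leaving 2 seats).
Remainders in descending order: Blue 0.9697, Green 0.7153, Red 0.3150.
The surplus seats go to Blue, Green.
Red receives 3.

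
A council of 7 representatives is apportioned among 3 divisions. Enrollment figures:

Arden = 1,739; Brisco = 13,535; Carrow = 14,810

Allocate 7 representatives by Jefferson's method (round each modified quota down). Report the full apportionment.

Standard divisor 30084/7 ≈ 4297.714; standard quotas: Arden 0.405, Brisco 3.149, Carrow 3.446.
Rounding down gives 0, 3, 3 = 6 seats, so the divisor must be adjusted.
With modified divisor 3500: modified quotas Arden 0.497, Brisco 3.867, Carrow 4.231.
Rounding down: Arden 0, Brisco 3, Carrow 4 (total 7).

Arden 0, Brisco 3, Carrow 4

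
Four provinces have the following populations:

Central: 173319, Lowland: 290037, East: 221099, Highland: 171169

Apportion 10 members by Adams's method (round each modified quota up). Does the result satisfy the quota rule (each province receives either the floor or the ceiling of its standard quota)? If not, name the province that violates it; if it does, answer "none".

none

Standard quotas: Central 2.026, Lowland 3.390, East 2.584, Highland 2.001.
Adams allocation: Central 2, Lowland 3, East 3, Highland 2.
Every allocation lies between the lower and upper quota.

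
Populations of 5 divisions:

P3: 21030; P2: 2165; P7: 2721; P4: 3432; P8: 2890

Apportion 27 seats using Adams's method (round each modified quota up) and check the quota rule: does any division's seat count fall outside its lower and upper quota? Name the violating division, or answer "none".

Standard quotas: P3 17.613, P2 1.813, P7 2.279, P4 2.874, P8 2.420.
Adams allocation: P3 16, P2 2, P7 3, P4 3, P8 3.
P3 has quota 17.613 (lower 17, upper 18) but receives 16 — outside the quota interval.

P3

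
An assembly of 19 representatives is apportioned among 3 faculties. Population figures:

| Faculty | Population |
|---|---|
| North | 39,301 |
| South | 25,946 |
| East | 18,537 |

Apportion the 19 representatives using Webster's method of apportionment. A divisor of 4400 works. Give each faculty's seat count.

North 9, South 6, East 4

With modified divisor 4400: modified quotas North 8.932, South 5.897, East 4.213.
Rounding to the nearest integer: North 9, South 6, East 4 (total 19).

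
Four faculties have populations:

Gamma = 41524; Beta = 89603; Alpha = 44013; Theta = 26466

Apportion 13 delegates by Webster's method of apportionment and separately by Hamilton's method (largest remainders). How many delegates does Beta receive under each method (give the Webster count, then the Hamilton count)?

5 and 6

Webster: Gamma 3, Beta 5, Alpha 3, Theta 2.
Hamilton: Gamma 2, Beta 6, Alpha 3, Theta 2.
Beta gets 5 under Webster and 6 under Hamilton.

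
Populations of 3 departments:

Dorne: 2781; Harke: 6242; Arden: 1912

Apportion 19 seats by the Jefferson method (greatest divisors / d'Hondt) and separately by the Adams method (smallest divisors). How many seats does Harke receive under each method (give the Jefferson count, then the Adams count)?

11 and 10

Jefferson: Dorne 5, Harke 11, Arden 3.
Adams: Dorne 5, Harke 10, Arden 4.
Harke gets 11 under Jefferson and 10 under Adams.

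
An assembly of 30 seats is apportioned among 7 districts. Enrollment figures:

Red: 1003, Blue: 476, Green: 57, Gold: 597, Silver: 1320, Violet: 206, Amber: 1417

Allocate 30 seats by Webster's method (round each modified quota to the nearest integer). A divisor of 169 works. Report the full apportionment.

Red 6, Blue 3, Green 0, Gold 4, Silver 8, Violet 1, Amber 8

With modified divisor 169: modified quotas Red 5.935, Blue 2.817, Green 0.337, Gold 3.533, Silver 7.811, Violet 1.219, Amber 8.385.
Rounding to the nearest integer: Red 6, Blue 3, Green 0, Gold 4, Silver 8, Violet 1, Amber 8 (total 30).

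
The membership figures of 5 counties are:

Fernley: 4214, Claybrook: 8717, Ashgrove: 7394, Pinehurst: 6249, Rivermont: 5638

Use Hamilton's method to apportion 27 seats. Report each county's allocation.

The standard divisor is 32212/27 ≈ 1193.037.
Standard quotas: Fernley 3.5322, Claybrook 7.3066, Ashgrove 6.1976, Pinehurst 5.2379, Rivermont 4.7258.
Lower quotas: Fernley 3, Claybrook 7, Ashgrove 6, Pinehurst 5, Rivermont 4 (sum 25, leaving 2 seats).
Remainders in descending order: Rivermont 0.7258, Fernley 0.5322, Claybrook 0.3066, Pinehurst 0.2379, Ashgrove 0.1976.
The surplus seats go to Rivermont, Fernley.

Fernley: 4, Claybrook: 7, Ashgrove: 6, Pinehurst: 5, Rivermont: 5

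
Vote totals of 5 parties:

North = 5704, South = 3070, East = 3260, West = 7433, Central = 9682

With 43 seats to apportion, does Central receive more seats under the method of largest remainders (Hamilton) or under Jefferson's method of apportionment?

Hamilton: North 8, South 5, East 5, West 11, Central 14.
Jefferson: North 8, South 4, East 5, West 11, Central 15.
Central gets 14 under Hamilton and 15 under Jefferson.

Jefferson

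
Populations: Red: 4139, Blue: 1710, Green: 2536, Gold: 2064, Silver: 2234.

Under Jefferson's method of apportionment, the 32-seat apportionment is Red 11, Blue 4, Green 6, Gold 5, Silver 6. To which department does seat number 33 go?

Green

Priority for the next seat is population ÷ (current seats + 1).
Priorities: Red 344.917, Blue 342.000, Green 362.286, Gold 344.000, Silver 319.143.
Highest priority: Green.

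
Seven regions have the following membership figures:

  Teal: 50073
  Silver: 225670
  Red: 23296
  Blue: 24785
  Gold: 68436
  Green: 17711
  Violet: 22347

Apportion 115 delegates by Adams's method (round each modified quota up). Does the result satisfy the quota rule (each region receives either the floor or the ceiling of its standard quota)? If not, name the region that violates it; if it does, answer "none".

Standard quotas: Teal 13.320, Silver 60.030, Red 6.197, Blue 6.593, Gold 18.205, Green 4.711, Violet 5.944.
Adams allocation: Teal 13, Silver 59, Red 7, Blue 7, Gold 18, Green 5, Violet 6.
Silver has quota 60.030 (lower 60, upper 61) but receives 59 — outside the quota interval.

Silver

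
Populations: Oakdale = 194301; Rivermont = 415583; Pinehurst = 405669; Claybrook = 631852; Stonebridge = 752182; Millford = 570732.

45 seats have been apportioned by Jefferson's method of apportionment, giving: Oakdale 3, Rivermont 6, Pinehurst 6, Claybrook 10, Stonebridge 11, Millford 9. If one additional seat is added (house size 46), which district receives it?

Stonebridge

Priority for the next seat is population ÷ (current seats + 1).
Priorities: Oakdale 48575.250, Rivermont 59369.000, Pinehurst 57952.714, Claybrook 57441.091, Stonebridge 62681.833, Millford 57073.200.
Highest priority: Stonebridge.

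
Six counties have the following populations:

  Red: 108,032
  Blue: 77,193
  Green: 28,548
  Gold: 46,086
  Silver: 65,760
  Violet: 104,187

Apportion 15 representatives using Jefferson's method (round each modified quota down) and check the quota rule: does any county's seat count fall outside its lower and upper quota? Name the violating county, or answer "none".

Standard quotas: Red 3.770, Blue 2.694, Green 0.996, Gold 1.608, Silver 2.295, Violet 3.636.
Jefferson allocation: Red 4, Blue 3, Green 1, Gold 1, Silver 2, Violet 4.
Every allocation lies between the lower and upper quota.

none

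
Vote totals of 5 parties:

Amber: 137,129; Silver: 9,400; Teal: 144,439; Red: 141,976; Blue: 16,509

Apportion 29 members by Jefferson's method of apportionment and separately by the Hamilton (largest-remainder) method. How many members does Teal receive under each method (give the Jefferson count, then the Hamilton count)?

Jefferson: Amber 9, Silver 0, Teal 10, Red 9, Blue 1.
Hamilton: Amber 9, Silver 1, Teal 9, Red 9, Blue 1.
Teal gets 10 under Jefferson and 9 under Hamilton.

10 and 9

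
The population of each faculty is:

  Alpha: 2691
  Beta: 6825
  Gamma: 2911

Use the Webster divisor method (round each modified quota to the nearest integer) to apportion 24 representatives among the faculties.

Standard divisor 12427/24 ≈ 517.792; standard quotas: Alpha 5.197, Beta 13.181, Gamma 5.622.
Rounding to the nearest integer gives Alpha 5, Beta 13, Gamma 6 — total 24, matching the house size, so no adjustment is needed.

Alpha=5, Beta=13, Gamma=6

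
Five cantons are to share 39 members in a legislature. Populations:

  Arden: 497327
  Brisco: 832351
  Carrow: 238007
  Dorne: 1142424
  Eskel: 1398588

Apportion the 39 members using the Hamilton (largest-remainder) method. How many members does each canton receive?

Standard divisor: 4108697 ÷ 39 ≈ 105351.205.
Standard quotas: Arden 4.7207, Brisco 7.9007, Carrow 2.2592, Dorne 10.8440, Eskel 13.2755.
Lower quotas: Arden 4, Brisco 7, Carrow 2, Dorne 10, Eskel 13 (sum 36, leaving 3 seats).
Remainders in descending order: Brisco 0.9007, Dorne 0.8440, Arden 0.7207, Eskel 0.2755, Carrow 0.2592.
The surplus seats go to Brisco, Dorne, Arden.

Arden: 5, Brisco: 8, Carrow: 2, Dorne: 11, Eskel: 13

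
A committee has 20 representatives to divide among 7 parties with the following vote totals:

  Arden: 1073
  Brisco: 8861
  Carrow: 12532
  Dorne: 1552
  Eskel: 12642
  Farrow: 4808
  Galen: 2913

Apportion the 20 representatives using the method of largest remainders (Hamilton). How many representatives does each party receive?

Standard divisor: 44381 ÷ 20 ≈ 2219.05.
Standard quotas: Arden 0.4835, Brisco 3.9932, Carrow 5.6475, Dorne 0.6994, Eskel 5.6970, Farrow 2.1667, Galen 1.3127.
Lower quotas: Arden 0, Brisco 3, Carrow 5, Dorne 0, Eskel 5, Farrow 2, Galen 1 (sum 16, leaving 4 seats).
Remainders in descending order: Brisco 0.9932, Dorne 0.6994, Eskel 0.6970, Carrow 0.6475, Arden 0.4835, Galen 0.3127, Farrow 0.1667.
Largest remainders: Brisco, Dorne, Eskel, Carrow receive the extra seats.

Arden 0, Brisco 4, Carrow 6, Dorne 1, Eskel 6, Farrow 2, Galen 1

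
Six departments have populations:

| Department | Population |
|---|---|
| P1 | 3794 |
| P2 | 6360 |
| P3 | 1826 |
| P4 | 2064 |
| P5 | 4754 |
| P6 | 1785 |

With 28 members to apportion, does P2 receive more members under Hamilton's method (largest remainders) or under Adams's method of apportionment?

Hamilton

Hamilton: P1 5, P2 9, P3 3, P4 3, P5 6, P6 2.
Adams: P1 5, P2 8, P3 3, P4 3, P5 6, P6 3.
P2 gets 9 under Hamilton and 8 under Adams.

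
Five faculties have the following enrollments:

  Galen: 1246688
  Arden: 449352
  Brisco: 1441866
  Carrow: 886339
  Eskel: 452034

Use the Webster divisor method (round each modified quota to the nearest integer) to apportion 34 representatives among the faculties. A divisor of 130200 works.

Galen: 10; Arden: 3; Brisco: 11; Carrow: 7; Eskel: 3

With modified divisor 130200: modified quotas Galen 9.575, Arden 3.451, Brisco 11.074, Carrow 6.808, Eskel 3.472.
Rounding to the nearest integer: Galen 10, Arden 3, Brisco 11, Carrow 7, Eskel 3 (total 34).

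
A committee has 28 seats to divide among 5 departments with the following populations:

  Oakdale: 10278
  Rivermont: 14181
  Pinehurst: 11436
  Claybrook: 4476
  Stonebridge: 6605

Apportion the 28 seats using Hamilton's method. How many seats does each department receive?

Total 46976; standard divisor 46976/28 ≈ 1677.714.
Standard quotas: Oakdale 6.1262, Rivermont 8.4526, Pinehurst 6.8164, Claybrook 2.6679, Stonebridge 3.9369.
Lower quotas: Oakdale 6, Rivermont 8, Pinehurst 6, Claybrook 2, Stonebridge 3 (sum 25, leaving 3 seats).
Remainders in descending order: Stonebridge 0.9369, Pinehurst 0.8164, Claybrook 0.6679, Rivermont 0.4526, Oakdale 0.1262.
Largest remainders: Stonebridge, Pinehurst, Claybrook receive the extra seats.

Oakdale 6, Rivermont 8, Pinehurst 7, Claybrook 3, Stonebridge 4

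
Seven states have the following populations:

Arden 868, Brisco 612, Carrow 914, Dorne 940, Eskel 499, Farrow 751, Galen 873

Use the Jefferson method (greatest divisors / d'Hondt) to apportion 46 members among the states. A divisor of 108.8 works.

With modified divisor 108.8: modified quotas Arden 7.978, Brisco 5.625, Carrow 8.401, Dorne 8.640, Eskel 4.586, Farrow 6.903, Galen 8.024.
Rounding down: Arden 7, Brisco 5, Carrow 8, Dorne 8, Eskel 4, Farrow 6, Galen 8 (total 46).

Arden: 7, Brisco: 5, Carrow: 8, Dorne: 8, Eskel: 4, Farrow: 6, Galen: 8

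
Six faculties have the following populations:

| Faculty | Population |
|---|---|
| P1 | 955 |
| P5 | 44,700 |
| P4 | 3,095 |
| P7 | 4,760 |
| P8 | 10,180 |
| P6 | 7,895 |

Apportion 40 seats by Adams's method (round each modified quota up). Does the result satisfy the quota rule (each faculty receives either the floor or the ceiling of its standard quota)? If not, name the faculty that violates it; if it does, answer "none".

Standard quotas: P1 0.534, P5 24.977, P4 1.729, P7 2.660, P8 5.688, P6 4.412.
Adams allocation: P1 1, P5 23, P4 2, P7 3, P8 6, P6 5.
P5 has quota 24.977 (lower 24, upper 25) but receives 23 — outside the quota interval.

P5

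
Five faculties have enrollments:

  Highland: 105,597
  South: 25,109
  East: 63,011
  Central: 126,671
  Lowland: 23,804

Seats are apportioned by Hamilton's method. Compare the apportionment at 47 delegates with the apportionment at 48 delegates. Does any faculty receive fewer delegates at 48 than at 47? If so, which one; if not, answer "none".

At 47 seats: Highland 14, South 4, East 9, Central 17, Lowland 3.
At 48 seats: Highland 15, South 3, East 9, Central 18, Lowland 3.
South drops from 4 to 3.

South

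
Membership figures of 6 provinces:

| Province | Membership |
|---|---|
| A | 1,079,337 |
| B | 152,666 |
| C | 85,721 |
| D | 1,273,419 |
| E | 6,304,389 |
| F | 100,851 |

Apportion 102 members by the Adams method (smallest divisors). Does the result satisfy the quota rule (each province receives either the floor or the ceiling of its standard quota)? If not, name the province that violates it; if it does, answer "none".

Standard quotas: A 12.237, B 1.731, C 0.972, D 14.438, E 71.478, F 1.143.
Adams allocation: A 12, B 2, C 1, D 15, E 70, F 2.
E has quota 71.478 (lower 71, upper 72) but receives 70 — outside the quota interval.

E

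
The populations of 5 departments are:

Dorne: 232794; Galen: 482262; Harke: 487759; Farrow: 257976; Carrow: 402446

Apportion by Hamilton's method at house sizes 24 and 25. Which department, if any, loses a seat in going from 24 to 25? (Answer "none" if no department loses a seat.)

At 24 seats: Dorne 3, Galen 6, Harke 6, Farrow 4, Carrow 5.
At 25 seats: Dorne 3, Galen 7, Harke 7, Farrow 3, Carrow 5.
Farrow drops from 4 to 3.

Farrow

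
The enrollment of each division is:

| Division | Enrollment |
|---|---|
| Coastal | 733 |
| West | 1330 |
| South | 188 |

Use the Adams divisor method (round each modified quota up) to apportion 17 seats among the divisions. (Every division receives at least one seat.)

Coastal 5; West 10; South 2

Standard divisor 2251/17 ≈ 132.412; standard quotas: Coastal 5.536, West 10.044, South 1.420.
Rounding up gives 6, 11, 2 = 19 seats, so the divisor must be adjusted.
With modified divisor 147.2: modified quotas Coastal 4.980, West 9.035, South 1.277.
Rounding up: Coastal 5, West 10, South 2 (total 17).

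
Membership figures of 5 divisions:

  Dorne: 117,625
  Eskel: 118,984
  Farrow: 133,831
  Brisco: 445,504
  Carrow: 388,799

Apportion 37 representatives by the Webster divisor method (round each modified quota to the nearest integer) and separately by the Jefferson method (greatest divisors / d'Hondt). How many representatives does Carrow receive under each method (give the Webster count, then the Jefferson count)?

Webster: Dorne 4, Eskel 4, Farrow 4, Brisco 13, Carrow 12.
Jefferson: Dorne 3, Eskel 3, Farrow 4, Brisco 14, Carrow 13.
Carrow gets 12 under Webster and 13 under Jefferson.

12 and 13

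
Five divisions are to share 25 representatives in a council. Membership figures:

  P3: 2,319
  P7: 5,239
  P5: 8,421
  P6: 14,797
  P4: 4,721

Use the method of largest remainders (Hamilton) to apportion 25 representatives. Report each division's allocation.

The standard divisor is 35497/25 ≈ 1419.88.
Standard quotas: P3 1.6332, P7 3.6897, P5 5.9308, P6 10.4213, P4 3.3249.
Lower quotas: P3 1, P7 3, P5 5, P6 10, P4 3 (sum 22, leaving 3 seats).
Remainders in descending order: P5 0.9308, P7 0.6897, P3 0.6332, P6 0.4213, P4 0.3249.
The surplus seats go to P5, P7, P3.

P3 2, P7 4, P5 6, P6 10, P4 3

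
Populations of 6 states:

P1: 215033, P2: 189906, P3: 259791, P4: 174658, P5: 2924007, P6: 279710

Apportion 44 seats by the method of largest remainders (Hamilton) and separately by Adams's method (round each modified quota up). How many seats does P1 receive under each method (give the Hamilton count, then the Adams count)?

Hamilton: P1 2, P2 2, P3 3, P4 2, P5 32, P6 3.
Adams: P1 3, P2 2, P3 3, P4 2, P5 31, P6 3.
P1 gets 2 under Hamilton and 3 under Adams.

2 and 3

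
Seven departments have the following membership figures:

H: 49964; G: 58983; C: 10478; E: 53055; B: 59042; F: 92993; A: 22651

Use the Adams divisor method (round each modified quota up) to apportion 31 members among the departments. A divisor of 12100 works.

With modified divisor 12100: modified quotas H 4.129, G 4.875, C 0.866, E 4.385, B 4.880, F 7.685, A 1.872.
Rounding up: H 5, G 5, C 1, E 5, B 5, F 8, A 2 (total 31).

H=5, G=5, C=1, E=5, B=5, F=8, A=2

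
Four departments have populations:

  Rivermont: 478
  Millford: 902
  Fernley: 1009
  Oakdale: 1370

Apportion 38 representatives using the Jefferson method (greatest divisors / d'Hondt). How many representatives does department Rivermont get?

5

Standard divisor 3759/38 ≈ 98.921; standard quotas: Rivermont 4.832, Millford 9.118, Fernley 10.200, Oakdale 13.849.
Rounding down gives 4, 9, 10, 13 = 36 seats, so the divisor must be adjusted.
With modified divisor 94: modified quotas Rivermont 5.085, Millford 9.596, Fernley 10.734, Oakdale 14.574.
Rounding down: Rivermont 5, Millford 9, Fernley 10, Oakdale 14 (total 38).
Rivermont receives 5.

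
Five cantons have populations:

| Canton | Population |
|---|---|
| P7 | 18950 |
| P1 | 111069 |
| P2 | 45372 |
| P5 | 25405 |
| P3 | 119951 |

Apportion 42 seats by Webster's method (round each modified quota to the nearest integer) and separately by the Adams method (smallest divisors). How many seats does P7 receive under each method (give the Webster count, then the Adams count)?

2 and 3

Webster: P7 2, P1 15, P2 6, P5 3, P3 16.
Adams: P7 3, P1 14, P2 6, P5 4, P3 15.
P7 gets 2 under Webster and 3 under Adams.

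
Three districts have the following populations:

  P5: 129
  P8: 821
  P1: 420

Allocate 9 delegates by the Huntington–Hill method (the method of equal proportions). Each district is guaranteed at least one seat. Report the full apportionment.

P5: 1, P8: 5, P1: 3

With divisor 161: modified quotas P5 0.801, P8 5.099, P1 2.609.
Geometric-mean thresholds: P5 (min 1), P8 √(5·6)=5.477, P1 √(2·3)=2.449.
Each quota rounded against its threshold gives P5 1, P8 5, P1 3 (total 9).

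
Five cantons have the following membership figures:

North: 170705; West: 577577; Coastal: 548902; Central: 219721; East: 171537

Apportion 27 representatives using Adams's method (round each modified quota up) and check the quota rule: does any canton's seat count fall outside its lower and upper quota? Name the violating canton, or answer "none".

Standard quotas: North 2.730, West 9.236, Coastal 8.778, Central 3.514, East 2.743.
Adams allocation: North 3, West 9, Coastal 8, Central 4, East 3.
Every allocation lies between the lower and upper quota.

none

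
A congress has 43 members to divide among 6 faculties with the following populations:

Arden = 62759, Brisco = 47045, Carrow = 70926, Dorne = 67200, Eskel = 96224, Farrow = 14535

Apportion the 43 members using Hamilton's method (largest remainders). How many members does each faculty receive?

The standard divisor is 358689/43 ≈ 8341.605.
Standard quotas: Arden 7.5236, Brisco 5.6398, Carrow 8.5027, Dorne 8.0560, Eskel 11.5354, Farrow 1.7425.
Lower quotas: Arden 7, Brisco 5, Carrow 8, Dorne 8, Eskel 11, Farrow 1 (sum 40, leaving 3 seats).
Remainders in descending order: Farrow 0.7425, Brisco 0.6398, Eskel 0.5354, Arden 0.5236, Carrow 0.5027, Dorne 0.0560.
Largest remainders: Farrow, Brisco, Eskel receive the extra seats.

Arden 7, Brisco 6, Carrow 8, Dorne 8, Eskel 12, Farrow 2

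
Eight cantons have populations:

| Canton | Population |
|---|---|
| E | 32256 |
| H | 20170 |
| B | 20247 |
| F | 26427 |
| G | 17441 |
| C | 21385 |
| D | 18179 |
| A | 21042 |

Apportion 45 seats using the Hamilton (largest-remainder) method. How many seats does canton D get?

5

The standard divisor is 177147/45 ≈ 3936.6.
Standard quotas: E 8.1939, H 5.1237, B 5.1433, F 6.7132, G 4.4305, C 5.4324, D 4.6179, A 5.3452.
Lower quotas: E 8, H 5, B 5, F 6, G 4, C 5, D 4, A 5 (sum 42, leaving 3 seats).
Remainders in descending order: F 0.7132, D 0.6179, C 0.4324, G 0.4305, A 0.3452, E 0.1939, B 0.1433, H 0.1237.
The surplus seats go to F, D, C.
D receives 5.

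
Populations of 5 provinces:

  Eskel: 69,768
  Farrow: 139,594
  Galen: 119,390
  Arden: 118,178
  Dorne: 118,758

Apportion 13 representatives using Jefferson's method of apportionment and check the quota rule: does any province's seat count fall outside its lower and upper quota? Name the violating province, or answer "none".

Standard quotas: Eskel 1.603, Farrow 3.208, Galen 2.744, Arden 2.716, Dorne 2.729.
Jefferson allocation: Eskel 1, Farrow 3, Galen 3, Arden 3, Dorne 3.
Every allocation lies between the lower and upper quota.

none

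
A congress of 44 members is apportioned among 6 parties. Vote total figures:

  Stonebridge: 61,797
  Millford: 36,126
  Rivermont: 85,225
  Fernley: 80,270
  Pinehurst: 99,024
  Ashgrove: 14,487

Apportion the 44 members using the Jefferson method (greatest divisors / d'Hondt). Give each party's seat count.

Stonebridge=7; Millford=4; Rivermont=10; Fernley=10; Pinehurst=12; Ashgrove=1

Standard divisor 376929/44 ≈ 8566.568; standard quotas: Stonebridge 7.214, Millford 4.217, Rivermont 9.949, Fernley 9.370, Pinehurst 11.559, Ashgrove 1.691.
Rounding down gives 7, 4, 9, 9, 11, 1 = 41 seats, so the divisor must be adjusted.
With modified divisor 7900: modified quotas Stonebridge 7.822, Millford 4.573, Rivermont 10.788, Fernley 10.161, Pinehurst 12.535, Ashgrove 1.834.
Rounding down: Stonebridge 7, Millford 4, Rivermont 10, Fernley 10, Pinehurst 12, Ashgrove 1 (total 44).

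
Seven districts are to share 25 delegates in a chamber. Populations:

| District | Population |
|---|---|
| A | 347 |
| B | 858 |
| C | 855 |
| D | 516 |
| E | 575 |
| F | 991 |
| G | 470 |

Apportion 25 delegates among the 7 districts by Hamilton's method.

The standard divisor is 4612/25 ≈ 184.48.
Standard quotas: A 1.881, B 4.651, C 4.635, D 2.797, E 3.117, F 5.372, G 2.548.
Lower quotas: A 1, B 4, C 4, D 2, E 3, F 5, G 2 (sum 21, leaving 4 seats).
Remainders in descending order: A 0.881, D 0.797, B 0.651, C 0.635, G 0.548, F 0.372, E 0.117.
The surplus seats go to A, D, B, C.

A=2, B=5, C=5, D=3, E=3, F=5, G=2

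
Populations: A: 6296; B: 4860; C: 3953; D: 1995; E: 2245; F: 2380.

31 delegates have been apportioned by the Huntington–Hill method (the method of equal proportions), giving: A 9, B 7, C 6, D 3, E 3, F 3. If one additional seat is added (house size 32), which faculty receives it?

F

Priority for the next seat is population ÷ (√(s·(s+1))).
Priorities: A 663.657, B 649.445, C 609.961, D 575.907, E 648.076, F 687.047.
Highest priority: F.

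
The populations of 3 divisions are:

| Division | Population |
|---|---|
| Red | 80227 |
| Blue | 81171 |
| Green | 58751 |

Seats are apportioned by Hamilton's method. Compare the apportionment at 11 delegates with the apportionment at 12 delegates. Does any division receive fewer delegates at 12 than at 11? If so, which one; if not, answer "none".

At 11 seats: Red 4, Blue 4, Green 3.
At 12 seats: Red 4, Blue 5, Green 3.
No division's allocation decreased.

none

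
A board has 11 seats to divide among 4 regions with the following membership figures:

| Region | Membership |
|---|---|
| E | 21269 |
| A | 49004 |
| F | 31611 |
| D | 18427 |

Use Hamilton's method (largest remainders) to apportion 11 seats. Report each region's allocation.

Standard divisor: 120311 ÷ 11 ≈ 10937.364.
Standard quotas: E 1.9446, A 4.4804, F 2.8902, D 1.6848.
Lower quotas: E 1, A 4, F 2, D 1 (sum 8, leaving 3 seats).
Remainders in descending order: E 0.9446, F 0.8902, D 0.6848, A 0.4804.
The surplus seats go to E, F, D.

E 2, A 4, F 3, D 2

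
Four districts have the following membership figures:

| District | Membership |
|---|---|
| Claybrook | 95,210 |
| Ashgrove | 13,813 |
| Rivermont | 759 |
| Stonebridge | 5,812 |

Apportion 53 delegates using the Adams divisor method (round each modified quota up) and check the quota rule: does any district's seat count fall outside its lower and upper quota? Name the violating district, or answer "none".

Claybrook

Standard quotas: Claybrook 43.654, Ashgrove 6.333, Rivermont 0.348, Stonebridge 2.665.
Adams allocation: Claybrook 42, Ashgrove 7, Rivermont 1, Stonebridge 3.
Claybrook has quota 43.654 (lower 43, upper 44) but receives 42 — outside the quota interval.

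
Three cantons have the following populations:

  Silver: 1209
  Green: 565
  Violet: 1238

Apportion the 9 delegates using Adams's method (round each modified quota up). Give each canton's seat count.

Standard divisor 3012/9 ≈ 334.667; standard quotas: Silver 3.613, Green 1.688, Violet 3.699.
Rounding up gives 4, 2, 4 = 10 seats, so the divisor must be adjusted.
With modified divisor 408: modified quotas Silver 2.963, Green 1.385, Violet 3.034.
Rounding up: Silver 3, Green 2, Violet 4 (total 9).

Silver 3, Green 2, Violet 4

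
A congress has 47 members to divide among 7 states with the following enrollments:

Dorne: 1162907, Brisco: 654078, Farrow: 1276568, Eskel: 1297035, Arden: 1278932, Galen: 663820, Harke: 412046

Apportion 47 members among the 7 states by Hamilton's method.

Dorne=8, Brisco=4, Farrow=9, Eskel=9, Arden=9, Galen=5, Harke=3

Standard divisor: 6745386 ÷ 47 ≈ 143518.851.
Standard quotas: Dorne 8.1028, Brisco 4.5574, Farrow 8.8948, Eskel 9.0374, Arden 8.9112, Galen 4.6253, Harke 2.8710.
Lower quotas: Dorne 8, Brisco 4, Farrow 8, Eskel 9, Arden 8, Galen 4, Harke 2 (sum 43, leaving 4 seats).
Remainders in descending order: Arden 0.9112, Farrow 0.8948, Harke 0.8710, Galen 0.6253, Brisco 0.5574, Dorne 0.1028, Eskel 0.0374.
Largest remainders: Arden, Farrow, Harke, Galen receive the extra seats.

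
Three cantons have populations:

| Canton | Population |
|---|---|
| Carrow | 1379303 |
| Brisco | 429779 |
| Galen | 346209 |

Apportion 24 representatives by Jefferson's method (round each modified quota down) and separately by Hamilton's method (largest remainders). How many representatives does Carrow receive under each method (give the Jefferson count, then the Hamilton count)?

16 and 15

Jefferson: Carrow 16, Brisco 4, Galen 4.
Hamilton: Carrow 15, Brisco 5, Galen 4.
Carrow gets 16 under Jefferson and 15 under Hamilton.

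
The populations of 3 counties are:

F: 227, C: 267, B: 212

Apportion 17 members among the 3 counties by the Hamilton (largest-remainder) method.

F 6, C 6, B 5

The standard divisor is 706/17 ≈ 41.529.
Standard quotas: F 5.466, C 6.429, B 5.105.
Lower quotas: F 5, C 6, B 5 (sum 16, leaving 1 seat).
Remainders in descending order: F 0.466, C 0.429, B 0.105.
Largest remainder: F receives the extra seat.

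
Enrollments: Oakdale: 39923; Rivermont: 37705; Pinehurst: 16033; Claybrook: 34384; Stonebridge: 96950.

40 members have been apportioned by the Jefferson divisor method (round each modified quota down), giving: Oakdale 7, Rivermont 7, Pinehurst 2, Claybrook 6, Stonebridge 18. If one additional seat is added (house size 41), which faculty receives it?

Priority for the next seat is population ÷ (current seats + 1).
Priorities: Oakdale 4990.375, Rivermont 4713.125, Pinehurst 5344.333, Claybrook 4912.000, Stonebridge 5102.632.
Highest priority: Pinehurst.

Pinehurst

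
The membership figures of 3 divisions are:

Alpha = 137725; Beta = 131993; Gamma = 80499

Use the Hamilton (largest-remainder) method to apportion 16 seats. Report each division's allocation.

Total 350217; standard divisor 350217/16 ≈ 21888.562.
Standard quotas: Alpha 6.2921, Beta 6.0302, Gamma 3.6777.
Lower quotas: Alpha 6, Beta 6, Gamma 3 (sum 15, leaving 1 seat).
Remainders in descending order: Gamma 0.6777, Alpha 0.2921, Beta 0.0302.
Largest remainder: Gamma receives the extra seat.

Alpha: 6, Beta: 6, Gamma: 4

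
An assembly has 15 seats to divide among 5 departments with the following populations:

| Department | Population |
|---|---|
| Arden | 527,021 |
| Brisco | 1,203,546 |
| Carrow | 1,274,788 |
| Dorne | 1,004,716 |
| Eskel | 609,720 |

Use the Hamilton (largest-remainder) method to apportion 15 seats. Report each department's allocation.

The standard divisor is 4619791/15 ≈ 307986.067.
Standard quotas: Arden 1.7112, Brisco 3.9078, Carrow 4.1391, Dorne 3.2622, Eskel 1.9797.
Lower quotas: Arden 1, Brisco 3, Carrow 4, Dorne 3, Eskel 1 (sum 12, leaving 3 seats).
Remainders in descending order: Eskel 0.9797, Brisco 0.9078, Arden 0.7112, Dorne 0.2622, Carrow 0.1391.
The surplus seats go to Eskel, Brisco, Arden.

Arden 2, Brisco 4, Carrow 4, Dorne 3, Eskel 2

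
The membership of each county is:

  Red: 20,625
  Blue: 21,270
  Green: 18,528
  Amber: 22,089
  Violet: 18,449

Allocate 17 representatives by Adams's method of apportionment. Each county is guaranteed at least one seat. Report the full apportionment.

Standard divisor 100961/17 ≈ 5938.882; standard quotas: Red 3.473, Blue 3.581, Green 3.120, Amber 3.719, Violet 3.106.
Rounding up gives 4, 4, 4, 4, 4 = 20 seats, so the divisor must be adjusted.
With modified divisor 7000: modified quotas Red 2.946, Blue 3.039, Green 2.647, Amber 3.156, Violet 2.636.
Rounding up: Red 3, Blue 4, Green 3, Amber 4, Violet 3 (total 17).

Red 3; Blue 4; Green 3; Amber 4; Violet 3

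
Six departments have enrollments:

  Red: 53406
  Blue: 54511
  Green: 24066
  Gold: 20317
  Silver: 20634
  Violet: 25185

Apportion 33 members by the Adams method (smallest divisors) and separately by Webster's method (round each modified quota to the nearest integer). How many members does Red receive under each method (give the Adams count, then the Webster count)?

Adams: Red 8, Blue 9, Green 4, Gold 4, Silver 4, Violet 4.
Webster: Red 9, Blue 9, Green 4, Gold 3, Silver 4, Violet 4.
Red gets 8 under Adams and 9 under Webster.

8 and 9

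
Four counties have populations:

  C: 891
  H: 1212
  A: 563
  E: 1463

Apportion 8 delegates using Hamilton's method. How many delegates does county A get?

1

Standard divisor: 4129 ÷ 8 ≈ 516.125.
Standard quotas: C 1.726, H 2.348, A 1.091, E 2.835.
Lower quotas: C 1, H 2, A 1, E 2 (sum 6, leaving 2 seats).
Remainders in descending order: E 0.835, C 0.726, H 0.348, A 0.091.
The surplus seats go to E, C.
A receives 1.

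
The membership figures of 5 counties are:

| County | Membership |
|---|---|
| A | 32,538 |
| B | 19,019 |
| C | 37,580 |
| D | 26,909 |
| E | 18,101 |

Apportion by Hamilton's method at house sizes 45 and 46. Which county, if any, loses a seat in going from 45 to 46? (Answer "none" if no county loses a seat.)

At 45 seats: A 11, B 6, C 13, D 9, E 6.
At 46 seats: A 11, B 7, C 13, D 9, E 6.
No county's allocation decreased.

none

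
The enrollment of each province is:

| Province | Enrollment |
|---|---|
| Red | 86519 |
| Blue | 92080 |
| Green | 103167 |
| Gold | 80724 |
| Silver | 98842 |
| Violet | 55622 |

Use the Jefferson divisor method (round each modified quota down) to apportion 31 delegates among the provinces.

Standard divisor 516954/31 ≈ 16675.935; standard quotas: Red 5.188, Blue 5.522, Green 6.187, Gold 4.841, Silver 5.927, Violet 3.335.
Rounding down gives 5, 5, 6, 4, 5, 3 = 28 seats, so the divisor must be adjusted.
With modified divisor 15000: modified quotas Red 5.768, Blue 6.139, Green 6.878, Gold 5.382, Silver 6.589, Violet 3.708.
Rounding down: Red 5, Blue 6, Green 6, Gold 5, Silver 6, Violet 3 (total 31).

Red: 5; Blue: 6; Green: 6; Gold: 5; Silver: 6; Violet: 3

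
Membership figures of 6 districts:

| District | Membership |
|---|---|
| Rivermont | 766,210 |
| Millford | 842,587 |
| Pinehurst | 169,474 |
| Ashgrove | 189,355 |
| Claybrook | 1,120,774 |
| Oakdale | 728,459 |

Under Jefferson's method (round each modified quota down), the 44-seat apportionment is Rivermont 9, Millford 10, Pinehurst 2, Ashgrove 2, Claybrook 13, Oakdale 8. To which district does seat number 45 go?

Priority for the next seat is population ÷ (current seats + 1).
Priorities: Rivermont 76621.000, Millford 76598.818, Pinehurst 56491.333, Ashgrove 63118.333, Claybrook 80055.286, Oakdale 80939.889.
Highest priority: Oakdale.

Oakdale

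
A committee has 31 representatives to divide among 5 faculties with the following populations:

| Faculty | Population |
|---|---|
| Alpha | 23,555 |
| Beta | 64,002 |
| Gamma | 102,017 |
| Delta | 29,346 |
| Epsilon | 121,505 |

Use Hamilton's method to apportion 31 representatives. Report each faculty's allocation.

Alpha 2; Beta 6; Gamma 9; Delta 3; Epsilon 11

Total 340425; standard divisor 340425/31 ≈ 10981.452.
Standard quotas: Alpha 2.1450, Beta 5.8282, Gamma 9.2899, Delta 2.6723, Epsilon 11.0646.
Lower quotas: Alpha 2, Beta 5, Gamma 9, Delta 2, Epsilon 11 (sum 29, leaving 2 seats).
Remainders in descending order: Beta 0.8282, Delta 0.6723, Gamma 0.2899, Alpha 0.1450, Epsilon 0.0646.
Largest remainders: Beta, Delta receive the extra seats.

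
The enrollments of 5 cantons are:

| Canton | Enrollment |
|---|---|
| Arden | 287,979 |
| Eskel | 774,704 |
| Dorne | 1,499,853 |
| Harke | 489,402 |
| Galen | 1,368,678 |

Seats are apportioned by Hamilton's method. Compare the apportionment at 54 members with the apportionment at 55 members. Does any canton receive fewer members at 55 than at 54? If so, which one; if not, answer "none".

Arden

At 54 seats: Arden 4, Eskel 9, Dorne 18, Harke 6, Galen 17.
At 55 seats: Arden 3, Eskel 10, Dorne 19, Harke 6, Galen 17.
Arden drops from 4 to 3.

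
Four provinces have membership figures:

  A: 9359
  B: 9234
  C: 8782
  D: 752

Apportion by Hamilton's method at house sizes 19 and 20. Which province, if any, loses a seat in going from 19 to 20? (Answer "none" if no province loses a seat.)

D

At 19 seats: A 6, B 6, C 6, D 1.
At 20 seats: A 7, B 7, C 6, D 0.
D drops from 1 to 0.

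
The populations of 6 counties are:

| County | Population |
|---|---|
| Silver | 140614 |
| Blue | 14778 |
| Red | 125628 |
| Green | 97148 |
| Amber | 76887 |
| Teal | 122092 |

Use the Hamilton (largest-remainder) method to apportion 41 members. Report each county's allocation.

The standard divisor is 577147/41 ≈ 14076.756.
Standard quotas: Silver 9.9891, Blue 1.0498, Red 8.9245, Green 6.9013, Amber 5.4620, Teal 8.6733.
Lower quotas: Silver 9, Blue 1, Red 8, Green 6, Amber 5, Teal 8 (sum 37, leaving 4 seats).
Remainders in descending order: Silver 0.9891, Red 0.9245, Green 0.9013, Teal 0.6733, Amber 0.4620, Blue 0.0498.
Largest remainders: Silver, Red, Green, Teal receive the extra seats.

Silver=10; Blue=1; Red=9; Green=7; Amber=5; Teal=9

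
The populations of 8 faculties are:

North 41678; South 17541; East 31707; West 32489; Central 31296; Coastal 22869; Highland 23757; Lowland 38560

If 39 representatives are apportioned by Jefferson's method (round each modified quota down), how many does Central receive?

5

Standard divisor 239897/39 ≈ 6151.205; standard quotas: North 6.776, South 2.852, East 5.155, West 5.282, Central 5.088, Coastal 3.718, Highland 3.862, Lowland 6.269.
Rounding down gives 6, 2, 5, 5, 5, 3, 3, 6 = 35 seats, so the divisor must be adjusted.
With modified divisor 5600: modified quotas North 7.442, South 3.132, East 5.662, West 5.802, Central 5.589, Coastal 4.084, Highland 4.242, Lowland 6.886.
Rounding down: North 7, South 3, East 5, West 5, Central 5, Coastal 4, Highland 4, Lowland 6 (total 39).
Central receives 5.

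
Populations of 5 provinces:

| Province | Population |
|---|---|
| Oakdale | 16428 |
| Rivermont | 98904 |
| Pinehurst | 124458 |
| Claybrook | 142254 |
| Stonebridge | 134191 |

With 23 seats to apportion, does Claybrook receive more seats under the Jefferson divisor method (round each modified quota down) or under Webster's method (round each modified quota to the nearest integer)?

Jefferson: Oakdale 0, Rivermont 4, Pinehurst 6, Claybrook 7, Stonebridge 6.
Webster: Oakdale 1, Rivermont 4, Pinehurst 6, Claybrook 6, Stonebridge 6.
Claybrook gets 7 under Jefferson and 6 under Webster.

Jefferson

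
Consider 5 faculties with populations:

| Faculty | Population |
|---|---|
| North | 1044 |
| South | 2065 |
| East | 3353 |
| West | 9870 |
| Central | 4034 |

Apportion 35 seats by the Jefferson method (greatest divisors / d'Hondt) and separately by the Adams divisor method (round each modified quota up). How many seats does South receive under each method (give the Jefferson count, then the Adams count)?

3 and 4

Jefferson: North 1, South 3, East 6, West 18, Central 7.
Adams: North 2, South 4, East 6, West 16, Central 7.
South gets 3 under Jefferson and 4 under Adams.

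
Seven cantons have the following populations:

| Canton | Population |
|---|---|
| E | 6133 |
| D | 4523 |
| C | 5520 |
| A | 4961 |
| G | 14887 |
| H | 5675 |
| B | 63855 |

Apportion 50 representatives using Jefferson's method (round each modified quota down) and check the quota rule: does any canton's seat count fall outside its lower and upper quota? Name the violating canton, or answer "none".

B

Standard quotas: E 2.905, D 2.143, C 2.615, A 2.350, G 7.052, H 2.688, B 30.248.
Jefferson allocation: E 3, D 2, C 2, A 2, G 7, H 2, B 32.
B has quota 30.248 (lower 30, upper 31) but receives 32 — outside the quota interval.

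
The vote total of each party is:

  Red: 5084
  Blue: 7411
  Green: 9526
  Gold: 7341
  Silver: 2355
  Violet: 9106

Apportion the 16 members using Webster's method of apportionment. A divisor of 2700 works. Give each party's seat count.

With modified divisor 2700: modified quotas Red 1.883, Blue 2.745, Green 3.528, Gold 2.719, Silver 0.872, Violet 3.373.
Rounding to the nearest integer: Red 2, Blue 3, Green 4, Gold 3, Silver 1, Violet 3 (total 16).

Red 2, Blue 3, Green 4, Gold 3, Silver 1, Violet 3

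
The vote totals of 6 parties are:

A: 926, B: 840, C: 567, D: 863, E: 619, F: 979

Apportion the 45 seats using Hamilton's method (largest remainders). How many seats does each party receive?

Total 4794; standard divisor 4794/45 ≈ 106.533.
Standard quotas: A 8.692, B 7.885, C 5.322, D 8.101, E 5.810, F 9.190.
Lower quotas: A 8, B 7, C 5, D 8, E 5, F 9 (sum 42, leaving 3 seats).
Remainders in descending order: B 0.885, E 0.810, A 0.692, C 0.322, F 0.190, D 0.101.
Largest remainders: B, E, A receive the extra seats.

A=9, B=8, C=5, D=8, E=6, F=9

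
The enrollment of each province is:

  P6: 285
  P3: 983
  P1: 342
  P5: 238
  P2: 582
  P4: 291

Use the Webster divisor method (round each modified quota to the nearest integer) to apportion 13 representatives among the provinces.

P6=1, P3=5, P1=2, P5=1, P2=3, P4=1

Standard divisor 2721/13 ≈ 209.308; standard quotas: P6 1.362, P3 4.696, P1 1.634, P5 1.137, P2 2.781, P4 1.390.
Rounding to the nearest integer gives P6 1, P3 5, P1 2, P5 1, P2 3, P4 1 — total 13, matching the house size, so no adjustment is needed.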